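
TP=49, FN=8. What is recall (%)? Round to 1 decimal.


Recall = TP / (TP + FN) * 100
= 49 / (49 + 8)
= 49 / 57
= 0.8596
= 86.0%

86.0


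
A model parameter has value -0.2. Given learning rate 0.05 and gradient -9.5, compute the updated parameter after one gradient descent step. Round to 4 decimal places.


w_new = w_old - lr * gradient
= -0.2 - 0.05 * -9.5
= -0.2 - (-0.475)
= 0.2750

0.2750


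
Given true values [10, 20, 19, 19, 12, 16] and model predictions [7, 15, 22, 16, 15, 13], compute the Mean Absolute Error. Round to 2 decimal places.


Absolute errors: [3, 5, 3, 3, 3, 3]
Sum of absolute errors = 20
MAE = 20 / 6 = 3.33

3.33


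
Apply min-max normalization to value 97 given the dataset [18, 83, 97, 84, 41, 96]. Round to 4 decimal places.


Min = 18, Max = 97
Range = 97 - 18 = 79
Scaled = (x - min) / (max - min)
= (97 - 18) / 79
= 79 / 79
= 1.0000

1.0000


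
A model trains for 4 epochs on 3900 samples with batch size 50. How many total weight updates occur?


Iterations per epoch = 3900 / 50 = 78
Total updates = iterations_per_epoch * epochs
= 78 * 4
= 312

312


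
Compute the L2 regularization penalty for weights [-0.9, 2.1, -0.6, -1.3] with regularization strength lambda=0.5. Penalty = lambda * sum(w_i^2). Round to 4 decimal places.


Squaring each weight:
(-0.9)^2 = 0.81
2.1^2 = 4.41
(-0.6)^2 = 0.36
(-1.3)^2 = 1.69
Sum of squares = 7.27
Penalty = 0.5 * 7.27 = 3.6350

3.6350


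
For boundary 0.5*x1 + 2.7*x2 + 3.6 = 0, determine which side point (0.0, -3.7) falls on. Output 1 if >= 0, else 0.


Compute 0.5 * 0.0 + 2.7 * -3.7 + 3.6
= 0.0 + -9.99 + 3.6
= -6.39
Since -6.39 < 0, the point is on the negative side.

0


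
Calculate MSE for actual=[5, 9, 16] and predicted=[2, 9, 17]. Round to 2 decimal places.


Differences: [3, 0, -1]
Squared errors: [9, 0, 1]
Sum of squared errors = 10
MSE = 10 / 3 = 3.33

3.33


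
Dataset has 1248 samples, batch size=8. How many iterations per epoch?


Iterations per epoch = dataset_size / batch_size
= 1248 / 8
= 156

156


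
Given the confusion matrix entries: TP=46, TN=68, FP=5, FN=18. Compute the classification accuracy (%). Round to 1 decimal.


Accuracy = (TP + TN) / (TP + TN + FP + FN) * 100
= (46 + 68) / (46 + 68 + 5 + 18)
= 114 / 137
= 0.8321
= 83.2%

83.2


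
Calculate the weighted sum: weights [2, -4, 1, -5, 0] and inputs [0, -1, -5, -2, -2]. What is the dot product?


Element-wise products:
2 * 0 = 0
-4 * -1 = 4
1 * -5 = -5
-5 * -2 = 10
0 * -2 = 0
Sum = 0 + 4 + -5 + 10 + 0
= 9

9


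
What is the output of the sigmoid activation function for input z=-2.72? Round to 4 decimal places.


sigmoid(z) = 1 / (1 + exp(-z))
exp(-(-2.72)) = exp(2.72) = 15.1803
1 + 15.1803 = 16.1803
1 / 16.1803 = 0.0618

0.0618


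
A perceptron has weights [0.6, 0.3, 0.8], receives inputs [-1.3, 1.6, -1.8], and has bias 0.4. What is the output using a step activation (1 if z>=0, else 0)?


z = w . x + b
= 0.6*-1.3 + 0.3*1.6 + 0.8*-1.8 + 0.4
= -0.78 + 0.48 + -1.44 + 0.4
= -1.74 + 0.4
= -1.34
Since z = -1.34 < 0, output = 0

0


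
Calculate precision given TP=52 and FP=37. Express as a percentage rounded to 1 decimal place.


Precision = TP / (TP + FP) * 100
= 52 / (52 + 37)
= 52 / 89
= 0.5843
= 58.4%

58.4


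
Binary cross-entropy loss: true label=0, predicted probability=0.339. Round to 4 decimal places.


For y=0: Loss = -log(1-p)
= -log(1 - 0.339)
= -log(0.661)
= -(-0.414)
= 0.4140

0.4140


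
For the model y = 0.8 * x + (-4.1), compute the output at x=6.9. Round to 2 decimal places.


y = 0.8 * 6.9 + (-4.1)
= 5.52 + (-4.1)
= 1.42

1.42


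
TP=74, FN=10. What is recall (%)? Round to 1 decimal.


Recall = TP / (TP + FN) * 100
= 74 / (74 + 10)
= 74 / 84
= 0.881
= 88.1%

88.1


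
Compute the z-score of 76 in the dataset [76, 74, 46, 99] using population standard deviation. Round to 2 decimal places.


Mean = (76 + 74 + 46 + 99) / 4 = 73.75
Variance = sum((x_i - mean)^2) / n = 353.1875
Std = sqrt(353.1875) = 18.7933
Z = (x - mean) / std
= (76 - 73.75) / 18.7933
= 2.25 / 18.7933
= 0.12

0.12


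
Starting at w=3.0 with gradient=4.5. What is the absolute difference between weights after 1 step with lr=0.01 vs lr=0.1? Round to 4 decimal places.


With lr=0.01: w_new = 3.0 - 0.01 * 4.5 = 2.955
With lr=0.1: w_new = 3.0 - 0.1 * 4.5 = 2.55
Absolute difference = |2.955 - 2.55|
= 0.4050

0.4050


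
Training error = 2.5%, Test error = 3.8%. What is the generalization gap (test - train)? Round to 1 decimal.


Generalization gap = test_error - train_error
= 3.8 - 2.5
= 1.3%
A small gap suggests good generalization.

1.3


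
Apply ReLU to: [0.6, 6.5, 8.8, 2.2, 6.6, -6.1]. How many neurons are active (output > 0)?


ReLU(x) = max(0, x) for each element:
ReLU(0.6) = 0.6
ReLU(6.5) = 6.5
ReLU(8.8) = 8.8
ReLU(2.2) = 2.2
ReLU(6.6) = 6.6
ReLU(-6.1) = 0
Active neurons (>0): 5

5


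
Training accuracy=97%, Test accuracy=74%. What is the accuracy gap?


Gap = train_accuracy - test_accuracy
= 97 - 74
= 23%
This large gap strongly indicates overfitting.

23


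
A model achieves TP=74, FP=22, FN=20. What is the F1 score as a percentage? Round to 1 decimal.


Precision = TP / (TP + FP) = 74 / 96 = 0.7708
Recall = TP / (TP + FN) = 74 / 94 = 0.7872
F1 = 2 * P * R / (P + R)
= 2 * 0.7708 * 0.7872 / (0.7708 + 0.7872)
= 1.2137 / 1.5581
= 0.7789
As percentage: 77.9%

77.9


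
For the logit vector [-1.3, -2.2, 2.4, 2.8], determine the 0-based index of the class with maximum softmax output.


Softmax is a monotonic transformation, so it preserves the argmax.
We need to find the index of the maximum logit.
Index 0: -1.3
Index 1: -2.2
Index 2: 2.4
Index 3: 2.8
Maximum logit = 2.8 at index 3

3


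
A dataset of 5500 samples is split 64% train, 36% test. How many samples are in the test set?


Train samples = 5500 * 64% = 3520
Test samples = 5500 - 3520
= 1980

1980


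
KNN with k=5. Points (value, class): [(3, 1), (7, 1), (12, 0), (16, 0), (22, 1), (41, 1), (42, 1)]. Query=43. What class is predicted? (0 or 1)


Distances from query 43:
Point 42 (class 1): distance = 1
Point 41 (class 1): distance = 2
Point 22 (class 1): distance = 21
Point 16 (class 0): distance = 27
Point 12 (class 0): distance = 31
K=5 nearest neighbors: classes = [1, 1, 1, 0, 0]
Votes for class 1: 3 / 5
Majority vote => class 1

1


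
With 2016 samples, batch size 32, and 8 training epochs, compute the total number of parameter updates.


Iterations per epoch = 2016 / 32 = 63
Total updates = iterations_per_epoch * epochs
= 63 * 8
= 504

504


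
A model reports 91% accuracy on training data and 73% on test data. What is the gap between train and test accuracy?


Gap = train_accuracy - test_accuracy
= 91 - 73
= 18%
This gap suggests the model is overfitting.

18


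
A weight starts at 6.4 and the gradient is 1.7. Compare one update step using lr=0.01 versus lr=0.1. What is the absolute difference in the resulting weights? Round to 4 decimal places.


With lr=0.01: w_new = 6.4 - 0.01 * 1.7 = 6.383
With lr=0.1: w_new = 6.4 - 0.1 * 1.7 = 6.23
Absolute difference = |6.383 - 6.23|
= 0.1530

0.1530


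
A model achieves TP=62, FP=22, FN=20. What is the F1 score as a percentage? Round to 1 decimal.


Precision = TP / (TP + FP) = 62 / 84 = 0.7381
Recall = TP / (TP + FN) = 62 / 82 = 0.7561
F1 = 2 * P * R / (P + R)
= 2 * 0.7381 * 0.7561 / (0.7381 + 0.7561)
= 1.1161 / 1.4942
= 0.747
As percentage: 74.7%

74.7


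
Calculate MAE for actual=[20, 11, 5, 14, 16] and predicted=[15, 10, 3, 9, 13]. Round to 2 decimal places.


Absolute errors: [5, 1, 2, 5, 3]
Sum of absolute errors = 16
MAE = 16 / 5 = 3.20

3.20


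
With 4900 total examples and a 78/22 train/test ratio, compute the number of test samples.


Train samples = 4900 * 78% = 3822
Test samples = 4900 - 3822
= 1078

1078


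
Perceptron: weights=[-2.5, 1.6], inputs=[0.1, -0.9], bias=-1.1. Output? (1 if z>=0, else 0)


z = w . x + b
= -2.5*0.1 + 1.6*-0.9 + -1.1
= -0.25 + -1.44 + -1.1
= -1.69 + -1.1
= -2.79
Since z = -2.79 < 0, output = 0

0


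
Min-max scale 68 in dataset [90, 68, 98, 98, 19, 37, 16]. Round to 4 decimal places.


Min = 16, Max = 98
Range = 98 - 16 = 82
Scaled = (x - min) / (max - min)
= (68 - 16) / 82
= 52 / 82
= 0.6341

0.6341


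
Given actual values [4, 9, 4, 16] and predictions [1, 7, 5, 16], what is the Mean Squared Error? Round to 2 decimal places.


Differences: [3, 2, -1, 0]
Squared errors: [9, 4, 1, 0]
Sum of squared errors = 14
MSE = 14 / 4 = 3.50

3.50


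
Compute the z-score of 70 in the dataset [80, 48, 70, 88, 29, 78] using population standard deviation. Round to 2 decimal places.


Mean = (80 + 48 + 70 + 88 + 29 + 78) / 6 = 65.5
Variance = sum((x_i - mean)^2) / n = 421.9167
Std = sqrt(421.9167) = 20.5406
Z = (x - mean) / std
= (70 - 65.5) / 20.5406
= 4.5 / 20.5406
= 0.22

0.22


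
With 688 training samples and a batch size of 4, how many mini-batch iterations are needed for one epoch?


Iterations per epoch = dataset_size / batch_size
= 688 / 4
= 172

172


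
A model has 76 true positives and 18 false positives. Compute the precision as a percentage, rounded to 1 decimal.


Precision = TP / (TP + FP) * 100
= 76 / (76 + 18)
= 76 / 94
= 0.8085
= 80.9%

80.9


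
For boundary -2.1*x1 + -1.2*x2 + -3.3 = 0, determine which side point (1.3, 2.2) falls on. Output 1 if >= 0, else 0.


Compute -2.1 * 1.3 + -1.2 * 2.2 + -3.3
= -2.73 + -2.64 + -3.3
= -8.67
Since -8.67 < 0, the point is on the negative side.

0


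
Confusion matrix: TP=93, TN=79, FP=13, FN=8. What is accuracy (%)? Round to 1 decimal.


Accuracy = (TP + TN) / (TP + TN + FP + FN) * 100
= (93 + 79) / (93 + 79 + 13 + 8)
= 172 / 193
= 0.8912
= 89.1%

89.1


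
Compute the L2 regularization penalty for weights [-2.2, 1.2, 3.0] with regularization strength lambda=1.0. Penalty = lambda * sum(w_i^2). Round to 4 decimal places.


Squaring each weight:
(-2.2)^2 = 4.84
1.2^2 = 1.44
3.0^2 = 9.0
Sum of squares = 15.28
Penalty = 1.0 * 15.28 = 15.2800

15.2800


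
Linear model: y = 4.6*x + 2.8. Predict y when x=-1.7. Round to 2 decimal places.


y = 4.6 * -1.7 + (2.8)
= -7.82 + (2.8)
= -5.02

-5.02


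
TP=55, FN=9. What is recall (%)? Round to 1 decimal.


Recall = TP / (TP + FN) * 100
= 55 / (55 + 9)
= 55 / 64
= 0.8594
= 85.9%

85.9


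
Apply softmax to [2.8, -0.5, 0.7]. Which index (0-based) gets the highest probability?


Softmax is a monotonic transformation, so it preserves the argmax.
We need to find the index of the maximum logit.
Index 0: 2.8
Index 1: -0.5
Index 2: 0.7
Maximum logit = 2.8 at index 0

0


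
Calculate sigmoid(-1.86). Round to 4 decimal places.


sigmoid(z) = 1 / (1 + exp(-z))
exp(-(-1.86)) = exp(1.86) = 6.4237
1 + 6.4237 = 7.4237
1 / 7.4237 = 0.1347

0.1347


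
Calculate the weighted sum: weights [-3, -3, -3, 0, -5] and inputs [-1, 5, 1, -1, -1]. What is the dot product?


Element-wise products:
-3 * -1 = 3
-3 * 5 = -15
-3 * 1 = -3
0 * -1 = 0
-5 * -1 = 5
Sum = 3 + -15 + -3 + 0 + 5
= -10

-10


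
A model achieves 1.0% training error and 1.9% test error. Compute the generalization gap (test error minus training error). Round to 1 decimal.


Generalization gap = test_error - train_error
= 1.9 - 1.0
= 0.9%
A small gap suggests good generalization.

0.9


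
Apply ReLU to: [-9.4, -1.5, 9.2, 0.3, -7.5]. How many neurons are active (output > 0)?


ReLU(x) = max(0, x) for each element:
ReLU(-9.4) = 0
ReLU(-1.5) = 0
ReLU(9.2) = 9.2
ReLU(0.3) = 0.3
ReLU(-7.5) = 0
Active neurons (>0): 2

2


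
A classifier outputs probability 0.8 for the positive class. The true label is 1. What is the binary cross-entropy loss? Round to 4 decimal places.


For y=1: Loss = -log(p)
= -log(0.8)
= -(-0.2231)
= 0.2231

0.2231


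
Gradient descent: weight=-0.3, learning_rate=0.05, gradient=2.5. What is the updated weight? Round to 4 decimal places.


w_new = w_old - lr * gradient
= -0.3 - 0.05 * 2.5
= -0.3 - (0.125)
= -0.4250

-0.4250


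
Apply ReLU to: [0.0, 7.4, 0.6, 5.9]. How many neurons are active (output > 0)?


ReLU(x) = max(0, x) for each element:
ReLU(0.0) = 0
ReLU(7.4) = 7.4
ReLU(0.6) = 0.6
ReLU(5.9) = 5.9
Active neurons (>0): 3

3


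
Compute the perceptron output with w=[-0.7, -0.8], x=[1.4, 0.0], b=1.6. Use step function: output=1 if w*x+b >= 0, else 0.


z = w . x + b
= -0.7*1.4 + -0.8*0.0 + 1.6
= -0.98 + -0.0 + 1.6
= -0.98 + 1.6
= 0.62
Since z = 0.62 >= 0, output = 1

1


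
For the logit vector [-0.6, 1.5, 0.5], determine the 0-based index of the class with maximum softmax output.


Softmax is a monotonic transformation, so it preserves the argmax.
We need to find the index of the maximum logit.
Index 0: -0.6
Index 1: 1.5
Index 2: 0.5
Maximum logit = 1.5 at index 1

1


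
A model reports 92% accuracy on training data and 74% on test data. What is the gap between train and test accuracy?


Gap = train_accuracy - test_accuracy
= 92 - 74
= 18%
This gap suggests the model is overfitting.

18


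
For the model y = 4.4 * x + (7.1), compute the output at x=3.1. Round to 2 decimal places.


y = 4.4 * 3.1 + (7.1)
= 13.64 + (7.1)
= 20.74

20.74


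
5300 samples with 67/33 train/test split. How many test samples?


Train samples = 5300 * 67% = 3551
Test samples = 5300 - 3551
= 1749

1749


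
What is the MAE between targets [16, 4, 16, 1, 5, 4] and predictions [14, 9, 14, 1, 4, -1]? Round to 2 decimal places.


Absolute errors: [2, 5, 2, 0, 1, 5]
Sum of absolute errors = 15
MAE = 15 / 6 = 2.50

2.50


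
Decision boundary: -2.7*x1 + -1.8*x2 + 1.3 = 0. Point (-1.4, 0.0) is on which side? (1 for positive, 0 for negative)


Compute -2.7 * -1.4 + -1.8 * 0.0 + 1.3
= 3.78 + -0.0 + 1.3
= 5.08
Since 5.08 >= 0, the point is on the positive side.

1


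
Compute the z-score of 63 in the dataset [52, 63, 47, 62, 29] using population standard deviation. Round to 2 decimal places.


Mean = (52 + 63 + 47 + 62 + 29) / 5 = 50.6
Variance = sum((x_i - mean)^2) / n = 153.04
Std = sqrt(153.04) = 12.3709
Z = (x - mean) / std
= (63 - 50.6) / 12.3709
= 12.4 / 12.3709
= 1.00

1.00


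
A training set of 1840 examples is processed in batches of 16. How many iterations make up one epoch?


Iterations per epoch = dataset_size / batch_size
= 1840 / 16
= 115

115


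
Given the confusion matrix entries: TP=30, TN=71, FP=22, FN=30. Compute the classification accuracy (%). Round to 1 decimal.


Accuracy = (TP + TN) / (TP + TN + FP + FN) * 100
= (30 + 71) / (30 + 71 + 22 + 30)
= 101 / 153
= 0.6601
= 66.0%

66.0


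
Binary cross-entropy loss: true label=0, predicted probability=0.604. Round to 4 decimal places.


For y=0: Loss = -log(1-p)
= -log(1 - 0.604)
= -log(0.396)
= -(-0.9263)
= 0.9263

0.9263


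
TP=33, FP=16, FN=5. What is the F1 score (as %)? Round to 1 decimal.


Precision = TP / (TP + FP) = 33 / 49 = 0.6735
Recall = TP / (TP + FN) = 33 / 38 = 0.8684
F1 = 2 * P * R / (P + R)
= 2 * 0.6735 * 0.8684 / (0.6735 + 0.8684)
= 1.1697 / 1.5419
= 0.7586
As percentage: 75.9%

75.9


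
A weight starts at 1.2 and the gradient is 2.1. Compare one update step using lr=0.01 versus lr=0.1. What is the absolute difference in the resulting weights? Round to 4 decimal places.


With lr=0.01: w_new = 1.2 - 0.01 * 2.1 = 1.179
With lr=0.1: w_new = 1.2 - 0.1 * 2.1 = 0.99
Absolute difference = |1.179 - 0.99|
= 0.1890

0.1890


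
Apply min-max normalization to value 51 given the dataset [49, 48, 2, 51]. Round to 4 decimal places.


Min = 2, Max = 51
Range = 51 - 2 = 49
Scaled = (x - min) / (max - min)
= (51 - 2) / 49
= 49 / 49
= 1.0000

1.0000


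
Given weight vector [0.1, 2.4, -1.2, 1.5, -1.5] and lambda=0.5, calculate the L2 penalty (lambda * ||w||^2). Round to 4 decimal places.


Squaring each weight:
0.1^2 = 0.01
2.4^2 = 5.76
(-1.2)^2 = 1.44
1.5^2 = 2.25
(-1.5)^2 = 2.25
Sum of squares = 11.71
Penalty = 0.5 * 11.71 = 5.8550

5.8550


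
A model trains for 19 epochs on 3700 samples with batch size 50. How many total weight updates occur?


Iterations per epoch = 3700 / 50 = 74
Total updates = iterations_per_epoch * epochs
= 74 * 19
= 1406

1406


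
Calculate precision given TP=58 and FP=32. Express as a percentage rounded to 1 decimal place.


Precision = TP / (TP + FP) * 100
= 58 / (58 + 32)
= 58 / 90
= 0.6444
= 64.4%

64.4


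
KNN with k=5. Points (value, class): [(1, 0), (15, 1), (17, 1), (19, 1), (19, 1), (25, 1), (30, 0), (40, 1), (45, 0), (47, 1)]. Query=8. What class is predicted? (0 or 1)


Distances from query 8:
Point 1 (class 0): distance = 7
Point 15 (class 1): distance = 7
Point 17 (class 1): distance = 9
Point 19 (class 1): distance = 11
Point 19 (class 1): distance = 11
K=5 nearest neighbors: classes = [0, 1, 1, 1, 1]
Votes for class 1: 4 / 5
Majority vote => class 1

1


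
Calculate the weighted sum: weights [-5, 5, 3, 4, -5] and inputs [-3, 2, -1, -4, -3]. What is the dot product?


Element-wise products:
-5 * -3 = 15
5 * 2 = 10
3 * -1 = -3
4 * -4 = -16
-5 * -3 = 15
Sum = 15 + 10 + -3 + -16 + 15
= 21

21


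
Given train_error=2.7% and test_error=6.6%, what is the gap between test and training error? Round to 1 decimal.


Generalization gap = test_error - train_error
= 6.6 - 2.7
= 3.9%
A moderate gap.

3.9


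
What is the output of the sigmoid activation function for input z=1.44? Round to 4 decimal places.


sigmoid(z) = 1 / (1 + exp(-z))
exp(-(1.44)) = exp(-1.44) = 0.2369
1 + 0.2369 = 1.2369
1 / 1.2369 = 0.8085

0.8085


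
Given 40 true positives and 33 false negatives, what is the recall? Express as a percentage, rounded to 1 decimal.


Recall = TP / (TP + FN) * 100
= 40 / (40 + 33)
= 40 / 73
= 0.5479
= 54.8%

54.8


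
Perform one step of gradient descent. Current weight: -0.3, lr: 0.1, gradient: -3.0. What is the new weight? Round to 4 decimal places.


w_new = w_old - lr * gradient
= -0.3 - 0.1 * -3.0
= -0.3 - (-0.3)
= 0.0000

0.0000


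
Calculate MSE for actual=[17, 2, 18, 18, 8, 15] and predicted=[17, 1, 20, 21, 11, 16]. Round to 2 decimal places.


Differences: [0, 1, -2, -3, -3, -1]
Squared errors: [0, 1, 4, 9, 9, 1]
Sum of squared errors = 24
MSE = 24 / 6 = 4.00

4.00


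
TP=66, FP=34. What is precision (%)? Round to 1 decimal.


Precision = TP / (TP + FP) * 100
= 66 / (66 + 34)
= 66 / 100
= 0.66
= 66.0%

66.0


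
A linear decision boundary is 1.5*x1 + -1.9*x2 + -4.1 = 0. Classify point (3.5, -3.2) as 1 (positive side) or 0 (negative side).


Compute 1.5 * 3.5 + -1.9 * -3.2 + -4.1
= 5.25 + 6.08 + -4.1
= 7.23
Since 7.23 >= 0, the point is on the positive side.

1


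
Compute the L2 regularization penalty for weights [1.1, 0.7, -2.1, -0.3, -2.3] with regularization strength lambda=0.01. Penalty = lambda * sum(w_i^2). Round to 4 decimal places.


Squaring each weight:
1.1^2 = 1.21
0.7^2 = 0.49
(-2.1)^2 = 4.41
(-0.3)^2 = 0.09
(-2.3)^2 = 5.29
Sum of squares = 11.49
Penalty = 0.01 * 11.49 = 0.1149

0.1149


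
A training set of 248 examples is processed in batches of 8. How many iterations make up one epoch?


Iterations per epoch = dataset_size / batch_size
= 248 / 8
= 31

31


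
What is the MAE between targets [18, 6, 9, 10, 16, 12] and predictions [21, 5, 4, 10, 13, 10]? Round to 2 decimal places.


Absolute errors: [3, 1, 5, 0, 3, 2]
Sum of absolute errors = 14
MAE = 14 / 6 = 2.33

2.33


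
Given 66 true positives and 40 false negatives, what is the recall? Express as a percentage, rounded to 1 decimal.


Recall = TP / (TP + FN) * 100
= 66 / (66 + 40)
= 66 / 106
= 0.6226
= 62.3%

62.3


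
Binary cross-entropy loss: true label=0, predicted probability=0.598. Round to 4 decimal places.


For y=0: Loss = -log(1-p)
= -log(1 - 0.598)
= -log(0.402)
= -(-0.9113)
= 0.9113

0.9113


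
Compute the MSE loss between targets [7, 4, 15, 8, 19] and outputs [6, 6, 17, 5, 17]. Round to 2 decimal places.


Differences: [1, -2, -2, 3, 2]
Squared errors: [1, 4, 4, 9, 4]
Sum of squared errors = 22
MSE = 22 / 5 = 4.40

4.40


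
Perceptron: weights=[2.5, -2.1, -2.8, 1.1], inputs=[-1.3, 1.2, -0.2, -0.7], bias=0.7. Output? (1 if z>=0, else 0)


z = w . x + b
= 2.5*-1.3 + -2.1*1.2 + -2.8*-0.2 + 1.1*-0.7 + 0.7
= -3.25 + -2.52 + 0.56 + -0.77 + 0.7
= -5.98 + 0.7
= -5.28
Since z = -5.28 < 0, output = 0

0


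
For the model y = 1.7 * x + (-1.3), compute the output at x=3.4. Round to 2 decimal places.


y = 1.7 * 3.4 + (-1.3)
= 5.78 + (-1.3)
= 4.48

4.48


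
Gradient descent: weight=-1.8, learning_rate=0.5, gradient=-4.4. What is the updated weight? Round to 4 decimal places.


w_new = w_old - lr * gradient
= -1.8 - 0.5 * -4.4
= -1.8 - (-2.2)
= 0.4000

0.4000


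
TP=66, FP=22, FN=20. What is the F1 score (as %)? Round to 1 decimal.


Precision = TP / (TP + FP) = 66 / 88 = 0.75
Recall = TP / (TP + FN) = 66 / 86 = 0.7674
F1 = 2 * P * R / (P + R)
= 2 * 0.75 * 0.7674 / (0.75 + 0.7674)
= 1.1512 / 1.5174
= 0.7586
As percentage: 75.9%

75.9


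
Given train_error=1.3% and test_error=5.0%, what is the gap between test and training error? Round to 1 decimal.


Generalization gap = test_error - train_error
= 5.0 - 1.3
= 3.7%
A moderate gap.

3.7


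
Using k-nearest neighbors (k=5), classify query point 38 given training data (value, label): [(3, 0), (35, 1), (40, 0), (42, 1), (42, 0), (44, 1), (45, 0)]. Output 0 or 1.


Distances from query 38:
Point 40 (class 0): distance = 2
Point 35 (class 1): distance = 3
Point 42 (class 0): distance = 4
Point 42 (class 1): distance = 4
Point 44 (class 1): distance = 6
K=5 nearest neighbors: classes = [0, 1, 0, 1, 1]
Votes for class 1: 3 / 5
Majority vote => class 1

1


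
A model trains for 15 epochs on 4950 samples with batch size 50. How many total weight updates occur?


Iterations per epoch = 4950 / 50 = 99
Total updates = iterations_per_epoch * epochs
= 99 * 15
= 1485

1485


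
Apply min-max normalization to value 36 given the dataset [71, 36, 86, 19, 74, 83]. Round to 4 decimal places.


Min = 19, Max = 86
Range = 86 - 19 = 67
Scaled = (x - min) / (max - min)
= (36 - 19) / 67
= 17 / 67
= 0.2537

0.2537


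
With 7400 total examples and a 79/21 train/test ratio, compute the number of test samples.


Train samples = 7400 * 79% = 5846
Test samples = 7400 - 5846
= 1554

1554


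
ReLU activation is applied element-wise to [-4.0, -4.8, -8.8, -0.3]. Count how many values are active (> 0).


ReLU(x) = max(0, x) for each element:
ReLU(-4.0) = 0
ReLU(-4.8) = 0
ReLU(-8.8) = 0
ReLU(-0.3) = 0
Active neurons (>0): 0

0


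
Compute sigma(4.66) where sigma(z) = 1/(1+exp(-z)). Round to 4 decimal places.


sigmoid(z) = 1 / (1 + exp(-z))
exp(-(4.66)) = exp(-4.66) = 0.0095
1 + 0.0095 = 1.0095
1 / 1.0095 = 0.9906

0.9906


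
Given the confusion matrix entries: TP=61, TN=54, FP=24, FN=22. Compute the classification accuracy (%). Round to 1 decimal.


Accuracy = (TP + TN) / (TP + TN + FP + FN) * 100
= (61 + 54) / (61 + 54 + 24 + 22)
= 115 / 161
= 0.7143
= 71.4%

71.4


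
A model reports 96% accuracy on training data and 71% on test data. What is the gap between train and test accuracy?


Gap = train_accuracy - test_accuracy
= 96 - 71
= 25%
This large gap strongly indicates overfitting.

25


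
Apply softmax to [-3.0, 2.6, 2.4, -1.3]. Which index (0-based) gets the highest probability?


Softmax is a monotonic transformation, so it preserves the argmax.
We need to find the index of the maximum logit.
Index 0: -3.0
Index 1: 2.6
Index 2: 2.4
Index 3: -1.3
Maximum logit = 2.6 at index 1

1


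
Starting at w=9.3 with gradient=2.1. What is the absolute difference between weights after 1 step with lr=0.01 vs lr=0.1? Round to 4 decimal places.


With lr=0.01: w_new = 9.3 - 0.01 * 2.1 = 9.279
With lr=0.1: w_new = 9.3 - 0.1 * 2.1 = 9.09
Absolute difference = |9.279 - 9.09|
= 0.1890

0.1890


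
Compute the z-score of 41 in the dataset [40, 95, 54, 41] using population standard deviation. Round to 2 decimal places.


Mean = (40 + 95 + 54 + 41) / 4 = 57.5
Variance = sum((x_i - mean)^2) / n = 499.25
Std = sqrt(499.25) = 22.3439
Z = (x - mean) / std
= (41 - 57.5) / 22.3439
= -16.5 / 22.3439
= -0.74

-0.74


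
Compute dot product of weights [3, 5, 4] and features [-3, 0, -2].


Element-wise products:
3 * -3 = -9
5 * 0 = 0
4 * -2 = -8
Sum = -9 + 0 + -8
= -17

-17


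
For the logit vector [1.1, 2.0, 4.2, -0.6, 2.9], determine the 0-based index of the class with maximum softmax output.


Softmax is a monotonic transformation, so it preserves the argmax.
We need to find the index of the maximum logit.
Index 0: 1.1
Index 1: 2.0
Index 2: 4.2
Index 3: -0.6
Index 4: 2.9
Maximum logit = 4.2 at index 2

2


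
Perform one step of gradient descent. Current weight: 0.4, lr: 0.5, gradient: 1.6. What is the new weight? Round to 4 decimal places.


w_new = w_old - lr * gradient
= 0.4 - 0.5 * 1.6
= 0.4 - (0.8)
= -0.4000

-0.4000


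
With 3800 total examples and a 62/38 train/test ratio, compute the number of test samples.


Train samples = 3800 * 62% = 2356
Test samples = 3800 - 2356
= 1444

1444


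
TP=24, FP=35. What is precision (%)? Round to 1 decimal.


Precision = TP / (TP + FP) * 100
= 24 / (24 + 35)
= 24 / 59
= 0.4068
= 40.7%

40.7


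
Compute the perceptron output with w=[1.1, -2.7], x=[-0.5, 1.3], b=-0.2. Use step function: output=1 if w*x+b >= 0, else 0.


z = w . x + b
= 1.1*-0.5 + -2.7*1.3 + -0.2
= -0.55 + -3.51 + -0.2
= -4.06 + -0.2
= -4.26
Since z = -4.26 < 0, output = 0

0


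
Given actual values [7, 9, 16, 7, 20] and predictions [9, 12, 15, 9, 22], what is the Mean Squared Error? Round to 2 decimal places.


Differences: [-2, -3, 1, -2, -2]
Squared errors: [4, 9, 1, 4, 4]
Sum of squared errors = 22
MSE = 22 / 5 = 4.40

4.40


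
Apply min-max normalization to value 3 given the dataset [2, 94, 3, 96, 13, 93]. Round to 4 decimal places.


Min = 2, Max = 96
Range = 96 - 2 = 94
Scaled = (x - min) / (max - min)
= (3 - 2) / 94
= 1 / 94
= 0.0106

0.0106


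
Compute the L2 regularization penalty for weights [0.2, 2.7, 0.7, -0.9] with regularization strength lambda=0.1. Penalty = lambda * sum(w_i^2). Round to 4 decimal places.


Squaring each weight:
0.2^2 = 0.04
2.7^2 = 7.29
0.7^2 = 0.49
(-0.9)^2 = 0.81
Sum of squares = 8.63
Penalty = 0.1 * 8.63 = 0.8630

0.8630


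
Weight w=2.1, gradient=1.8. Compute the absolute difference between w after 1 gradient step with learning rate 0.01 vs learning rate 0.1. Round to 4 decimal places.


With lr=0.01: w_new = 2.1 - 0.01 * 1.8 = 2.082
With lr=0.1: w_new = 2.1 - 0.1 * 1.8 = 1.92
Absolute difference = |2.082 - 1.92|
= 0.1620

0.1620


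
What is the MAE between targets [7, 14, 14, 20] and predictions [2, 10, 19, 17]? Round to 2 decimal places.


Absolute errors: [5, 4, 5, 3]
Sum of absolute errors = 17
MAE = 17 / 4 = 4.25

4.25


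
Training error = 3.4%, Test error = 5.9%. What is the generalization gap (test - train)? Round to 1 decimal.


Generalization gap = test_error - train_error
= 5.9 - 3.4
= 2.5%
A moderate gap.

2.5


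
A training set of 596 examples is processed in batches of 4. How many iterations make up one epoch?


Iterations per epoch = dataset_size / batch_size
= 596 / 4
= 149

149


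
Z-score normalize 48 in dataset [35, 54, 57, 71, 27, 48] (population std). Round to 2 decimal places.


Mean = (35 + 54 + 57 + 71 + 27 + 48) / 6 = 48.6667
Variance = sum((x_i - mean)^2) / n = 208.8889
Std = sqrt(208.8889) = 14.453
Z = (x - mean) / std
= (48 - 48.6667) / 14.453
= -0.6667 / 14.453
= -0.05

-0.05


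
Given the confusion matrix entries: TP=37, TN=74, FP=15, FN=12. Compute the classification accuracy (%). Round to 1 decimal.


Accuracy = (TP + TN) / (TP + TN + FP + FN) * 100
= (37 + 74) / (37 + 74 + 15 + 12)
= 111 / 138
= 0.8043
= 80.4%

80.4


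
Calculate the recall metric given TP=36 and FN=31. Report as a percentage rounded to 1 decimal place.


Recall = TP / (TP + FN) * 100
= 36 / (36 + 31)
= 36 / 67
= 0.5373
= 53.7%

53.7


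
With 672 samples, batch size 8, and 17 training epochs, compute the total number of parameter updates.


Iterations per epoch = 672 / 8 = 84
Total updates = iterations_per_epoch * epochs
= 84 * 17
= 1428

1428


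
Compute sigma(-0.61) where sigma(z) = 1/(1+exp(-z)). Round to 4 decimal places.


sigmoid(z) = 1 / (1 + exp(-z))
exp(-(-0.61)) = exp(0.61) = 1.8404
1 + 1.8404 = 2.8404
1 / 2.8404 = 0.3521

0.3521


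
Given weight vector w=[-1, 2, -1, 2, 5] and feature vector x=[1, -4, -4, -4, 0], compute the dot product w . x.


Element-wise products:
-1 * 1 = -1
2 * -4 = -8
-1 * -4 = 4
2 * -4 = -8
5 * 0 = 0
Sum = -1 + -8 + 4 + -8 + 0
= -13

-13


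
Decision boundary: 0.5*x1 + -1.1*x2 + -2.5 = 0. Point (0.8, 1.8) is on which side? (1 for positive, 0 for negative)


Compute 0.5 * 0.8 + -1.1 * 1.8 + -2.5
= 0.4 + -1.98 + -2.5
= -4.08
Since -4.08 < 0, the point is on the negative side.

0


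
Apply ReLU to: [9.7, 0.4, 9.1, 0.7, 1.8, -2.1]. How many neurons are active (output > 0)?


ReLU(x) = max(0, x) for each element:
ReLU(9.7) = 9.7
ReLU(0.4) = 0.4
ReLU(9.1) = 9.1
ReLU(0.7) = 0.7
ReLU(1.8) = 1.8
ReLU(-2.1) = 0
Active neurons (>0): 5

5


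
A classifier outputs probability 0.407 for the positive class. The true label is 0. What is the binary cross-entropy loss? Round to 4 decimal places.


For y=0: Loss = -log(1-p)
= -log(1 - 0.407)
= -log(0.593)
= -(-0.5226)
= 0.5226

0.5226


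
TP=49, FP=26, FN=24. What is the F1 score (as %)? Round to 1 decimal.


Precision = TP / (TP + FP) = 49 / 75 = 0.6533
Recall = TP / (TP + FN) = 49 / 73 = 0.6712
F1 = 2 * P * R / (P + R)
= 2 * 0.6533 * 0.6712 / (0.6533 + 0.6712)
= 0.8771 / 1.3246
= 0.6622
As percentage: 66.2%

66.2


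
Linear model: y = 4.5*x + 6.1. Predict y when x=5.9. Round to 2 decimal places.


y = 4.5 * 5.9 + (6.1)
= 26.55 + (6.1)
= 32.65

32.65


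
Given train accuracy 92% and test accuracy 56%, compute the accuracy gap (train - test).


Gap = train_accuracy - test_accuracy
= 92 - 56
= 36%
This large gap strongly indicates overfitting.

36


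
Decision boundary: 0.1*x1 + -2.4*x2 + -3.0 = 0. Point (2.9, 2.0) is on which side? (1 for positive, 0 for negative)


Compute 0.1 * 2.9 + -2.4 * 2.0 + -3.0
= 0.29 + -4.8 + -3.0
= -7.51
Since -7.51 < 0, the point is on the negative side.

0


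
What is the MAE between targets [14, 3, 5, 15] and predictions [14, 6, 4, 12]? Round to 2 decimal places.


Absolute errors: [0, 3, 1, 3]
Sum of absolute errors = 7
MAE = 7 / 4 = 1.75

1.75


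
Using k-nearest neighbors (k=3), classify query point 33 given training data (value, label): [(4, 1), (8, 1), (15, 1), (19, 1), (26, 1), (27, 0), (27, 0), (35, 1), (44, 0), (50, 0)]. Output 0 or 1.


Distances from query 33:
Point 35 (class 1): distance = 2
Point 27 (class 0): distance = 6
Point 27 (class 0): distance = 6
K=3 nearest neighbors: classes = [1, 0, 0]
Votes for class 1: 1 / 3
Majority vote => class 0

0


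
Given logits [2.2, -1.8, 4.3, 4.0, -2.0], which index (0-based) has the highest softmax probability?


Softmax is a monotonic transformation, so it preserves the argmax.
We need to find the index of the maximum logit.
Index 0: 2.2
Index 1: -1.8
Index 2: 4.3
Index 3: 4.0
Index 4: -2.0
Maximum logit = 4.3 at index 2

2


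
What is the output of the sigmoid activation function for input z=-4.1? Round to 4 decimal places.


sigmoid(z) = 1 / (1 + exp(-z))
exp(-(-4.1)) = exp(4.1) = 60.3403
1 + 60.3403 = 61.3403
1 / 61.3403 = 0.0163

0.0163


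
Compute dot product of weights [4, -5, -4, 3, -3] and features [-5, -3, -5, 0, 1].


Element-wise products:
4 * -5 = -20
-5 * -3 = 15
-4 * -5 = 20
3 * 0 = 0
-3 * 1 = -3
Sum = -20 + 15 + 20 + 0 + -3
= 12

12


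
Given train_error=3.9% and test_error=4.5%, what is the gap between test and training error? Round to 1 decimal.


Generalization gap = test_error - train_error
= 4.5 - 3.9
= 0.6%
A small gap suggests good generalization.

0.6


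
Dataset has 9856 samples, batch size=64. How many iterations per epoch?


Iterations per epoch = dataset_size / batch_size
= 9856 / 64
= 154

154


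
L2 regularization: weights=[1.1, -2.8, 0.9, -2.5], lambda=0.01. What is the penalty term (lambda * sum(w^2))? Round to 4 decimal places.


Squaring each weight:
1.1^2 = 1.21
(-2.8)^2 = 7.84
0.9^2 = 0.81
(-2.5)^2 = 6.25
Sum of squares = 16.11
Penalty = 0.01 * 16.11 = 0.1611

0.1611


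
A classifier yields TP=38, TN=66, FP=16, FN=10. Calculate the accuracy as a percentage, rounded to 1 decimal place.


Accuracy = (TP + TN) / (TP + TN + FP + FN) * 100
= (38 + 66) / (38 + 66 + 16 + 10)
= 104 / 130
= 0.8
= 80.0%

80.0


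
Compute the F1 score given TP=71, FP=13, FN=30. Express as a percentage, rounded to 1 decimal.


Precision = TP / (TP + FP) = 71 / 84 = 0.8452
Recall = TP / (TP + FN) = 71 / 101 = 0.703
F1 = 2 * P * R / (P + R)
= 2 * 0.8452 * 0.703 / (0.8452 + 0.703)
= 1.1884 / 1.5482
= 0.7676
As percentage: 76.8%

76.8


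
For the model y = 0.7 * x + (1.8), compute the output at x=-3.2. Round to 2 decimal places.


y = 0.7 * -3.2 + (1.8)
= -2.24 + (1.8)
= -0.44

-0.44


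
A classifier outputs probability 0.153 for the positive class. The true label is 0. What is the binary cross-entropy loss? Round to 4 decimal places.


For y=0: Loss = -log(1-p)
= -log(1 - 0.153)
= -log(0.847)
= -(-0.1661)
= 0.1661

0.1661


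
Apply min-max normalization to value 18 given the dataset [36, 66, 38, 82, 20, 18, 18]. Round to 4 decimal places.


Min = 18, Max = 82
Range = 82 - 18 = 64
Scaled = (x - min) / (max - min)
= (18 - 18) / 64
= 0 / 64
= 0.0000

0.0000


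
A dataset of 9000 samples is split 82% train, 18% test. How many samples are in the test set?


Train samples = 9000 * 82% = 7380
Test samples = 9000 - 7380
= 1620

1620


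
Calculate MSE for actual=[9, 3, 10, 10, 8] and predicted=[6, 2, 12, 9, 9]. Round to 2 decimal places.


Differences: [3, 1, -2, 1, -1]
Squared errors: [9, 1, 4, 1, 1]
Sum of squared errors = 16
MSE = 16 / 5 = 3.20

3.20


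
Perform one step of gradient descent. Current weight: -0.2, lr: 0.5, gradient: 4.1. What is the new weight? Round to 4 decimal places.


w_new = w_old - lr * gradient
= -0.2 - 0.5 * 4.1
= -0.2 - (2.05)
= -2.2500

-2.2500


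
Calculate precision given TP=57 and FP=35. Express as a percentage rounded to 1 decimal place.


Precision = TP / (TP + FP) * 100
= 57 / (57 + 35)
= 57 / 92
= 0.6196
= 62.0%

62.0


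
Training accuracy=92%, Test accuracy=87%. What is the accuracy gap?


Gap = train_accuracy - test_accuracy
= 92 - 87
= 5%
This moderate gap may indicate mild overfitting.

5


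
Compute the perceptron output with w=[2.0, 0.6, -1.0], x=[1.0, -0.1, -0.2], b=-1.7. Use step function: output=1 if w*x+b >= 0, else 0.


z = w . x + b
= 2.0*1.0 + 0.6*-0.1 + -1.0*-0.2 + -1.7
= 2.0 + -0.06 + 0.2 + -1.7
= 2.14 + -1.7
= 0.44
Since z = 0.44 >= 0, output = 1

1


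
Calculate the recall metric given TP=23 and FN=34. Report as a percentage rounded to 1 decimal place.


Recall = TP / (TP + FN) * 100
= 23 / (23 + 34)
= 23 / 57
= 0.4035
= 40.4%

40.4


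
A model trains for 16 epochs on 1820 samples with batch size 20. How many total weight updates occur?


Iterations per epoch = 1820 / 20 = 91
Total updates = iterations_per_epoch * epochs
= 91 * 16
= 1456

1456


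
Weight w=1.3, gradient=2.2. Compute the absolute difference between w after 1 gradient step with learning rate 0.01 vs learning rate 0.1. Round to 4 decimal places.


With lr=0.01: w_new = 1.3 - 0.01 * 2.2 = 1.278
With lr=0.1: w_new = 1.3 - 0.1 * 2.2 = 1.08
Absolute difference = |1.278 - 1.08|
= 0.1980

0.1980


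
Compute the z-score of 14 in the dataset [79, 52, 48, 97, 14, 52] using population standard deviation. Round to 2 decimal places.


Mean = (79 + 52 + 48 + 97 + 14 + 52) / 6 = 57.0
Variance = sum((x_i - mean)^2) / n = 677.3333
Std = sqrt(677.3333) = 26.0256
Z = (x - mean) / std
= (14 - 57.0) / 26.0256
= -43.0 / 26.0256
= -1.65

-1.65


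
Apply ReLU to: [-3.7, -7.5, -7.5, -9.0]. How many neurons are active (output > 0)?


ReLU(x) = max(0, x) for each element:
ReLU(-3.7) = 0
ReLU(-7.5) = 0
ReLU(-7.5) = 0
ReLU(-9.0) = 0
Active neurons (>0): 0

0


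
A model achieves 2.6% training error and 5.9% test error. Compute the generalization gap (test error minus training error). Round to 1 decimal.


Generalization gap = test_error - train_error
= 5.9 - 2.6
= 3.3%
A moderate gap.

3.3


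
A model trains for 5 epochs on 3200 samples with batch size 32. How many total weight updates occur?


Iterations per epoch = 3200 / 32 = 100
Total updates = iterations_per_epoch * epochs
= 100 * 5
= 500

500


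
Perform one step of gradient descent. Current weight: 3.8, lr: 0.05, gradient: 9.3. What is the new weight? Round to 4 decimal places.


w_new = w_old - lr * gradient
= 3.8 - 0.05 * 9.3
= 3.8 - (0.465)
= 3.3350

3.3350


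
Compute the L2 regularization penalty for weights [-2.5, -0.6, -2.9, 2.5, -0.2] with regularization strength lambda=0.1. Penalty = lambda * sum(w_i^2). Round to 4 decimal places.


Squaring each weight:
(-2.5)^2 = 6.25
(-0.6)^2 = 0.36
(-2.9)^2 = 8.41
2.5^2 = 6.25
(-0.2)^2 = 0.04
Sum of squares = 21.31
Penalty = 0.1 * 21.31 = 2.1310

2.1310


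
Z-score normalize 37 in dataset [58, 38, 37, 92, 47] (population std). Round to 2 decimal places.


Mean = (58 + 38 + 37 + 92 + 47) / 5 = 54.4
Variance = sum((x_i - mean)^2) / n = 410.64
Std = sqrt(410.64) = 20.2643
Z = (x - mean) / std
= (37 - 54.4) / 20.2643
= -17.4 / 20.2643
= -0.86

-0.86


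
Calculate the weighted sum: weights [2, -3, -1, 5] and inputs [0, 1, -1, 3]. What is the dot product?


Element-wise products:
2 * 0 = 0
-3 * 1 = -3
-1 * -1 = 1
5 * 3 = 15
Sum = 0 + -3 + 1 + 15
= 13

13


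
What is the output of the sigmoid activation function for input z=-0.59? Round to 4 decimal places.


sigmoid(z) = 1 / (1 + exp(-z))
exp(-(-0.59)) = exp(0.59) = 1.804
1 + 1.804 = 2.804
1 / 2.804 = 0.3566

0.3566


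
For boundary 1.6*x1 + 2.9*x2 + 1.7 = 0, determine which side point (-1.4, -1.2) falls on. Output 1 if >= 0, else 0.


Compute 1.6 * -1.4 + 2.9 * -1.2 + 1.7
= -2.24 + -3.48 + 1.7
= -4.02
Since -4.02 < 0, the point is on the negative side.

0


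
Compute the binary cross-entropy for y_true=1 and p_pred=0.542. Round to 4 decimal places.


For y=1: Loss = -log(p)
= -log(0.542)
= -(-0.6125)
= 0.6125

0.6125


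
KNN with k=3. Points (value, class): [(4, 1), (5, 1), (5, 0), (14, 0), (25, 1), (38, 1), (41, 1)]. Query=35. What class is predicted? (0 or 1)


Distances from query 35:
Point 38 (class 1): distance = 3
Point 41 (class 1): distance = 6
Point 25 (class 1): distance = 10
K=3 nearest neighbors: classes = [1, 1, 1]
Votes for class 1: 3 / 3
Majority vote => class 1

1


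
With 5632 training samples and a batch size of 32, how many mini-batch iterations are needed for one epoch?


Iterations per epoch = dataset_size / batch_size
= 5632 / 32
= 176

176


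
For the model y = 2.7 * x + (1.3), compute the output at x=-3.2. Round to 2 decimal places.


y = 2.7 * -3.2 + (1.3)
= -8.64 + (1.3)
= -7.34

-7.34


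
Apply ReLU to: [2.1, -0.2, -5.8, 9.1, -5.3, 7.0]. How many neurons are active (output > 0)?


ReLU(x) = max(0, x) for each element:
ReLU(2.1) = 2.1
ReLU(-0.2) = 0
ReLU(-5.8) = 0
ReLU(9.1) = 9.1
ReLU(-5.3) = 0
ReLU(7.0) = 7.0
Active neurons (>0): 3

3


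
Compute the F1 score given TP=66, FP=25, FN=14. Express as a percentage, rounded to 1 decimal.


Precision = TP / (TP + FP) = 66 / 91 = 0.7253
Recall = TP / (TP + FN) = 66 / 80 = 0.825
F1 = 2 * P * R / (P + R)
= 2 * 0.7253 * 0.825 / (0.7253 + 0.825)
= 1.1967 / 1.5503
= 0.7719
As percentage: 77.2%

77.2
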